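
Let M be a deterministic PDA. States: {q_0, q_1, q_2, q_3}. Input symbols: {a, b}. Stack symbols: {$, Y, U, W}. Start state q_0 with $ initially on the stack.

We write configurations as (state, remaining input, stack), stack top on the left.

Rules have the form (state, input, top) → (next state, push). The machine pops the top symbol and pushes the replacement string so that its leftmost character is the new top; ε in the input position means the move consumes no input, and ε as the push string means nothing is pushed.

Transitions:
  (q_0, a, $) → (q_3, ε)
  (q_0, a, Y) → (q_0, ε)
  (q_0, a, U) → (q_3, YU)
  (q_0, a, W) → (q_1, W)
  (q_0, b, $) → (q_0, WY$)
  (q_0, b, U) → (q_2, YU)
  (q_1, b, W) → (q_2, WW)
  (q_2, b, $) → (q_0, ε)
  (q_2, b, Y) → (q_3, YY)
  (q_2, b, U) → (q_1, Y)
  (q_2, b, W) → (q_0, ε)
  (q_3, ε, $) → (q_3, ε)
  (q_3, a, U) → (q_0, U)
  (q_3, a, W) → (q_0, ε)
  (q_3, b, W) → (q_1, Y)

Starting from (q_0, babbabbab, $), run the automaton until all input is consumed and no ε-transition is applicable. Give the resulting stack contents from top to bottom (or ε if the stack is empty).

WWY$

(q_0, babbabbab, $)
  read b, top $: go to q_0, push WY$ → (q_0, abbabbab, WY$)
  read a, top W: go to q_1, push W → (q_1, bbabbab, WY$)
  read b, top W: go to q_2, push WW → (q_2, babbab, WWY$)
  read b, top W: go to q_0, push ε → (q_0, abbab, WY$)
  read a, top W: go to q_1, push W → (q_1, bbab, WY$)
  read b, top W: go to q_2, push WW → (q_2, bab, WWY$)
  read b, top W: go to q_0, push ε → (q_0, ab, WY$)
  read a, top W: go to q_1, push W → (q_1, b, WY$)
  read b, top W: go to q_2, push WW → (q_2, ε, WWY$)
All input consumed in state q_2 with stack WWY$.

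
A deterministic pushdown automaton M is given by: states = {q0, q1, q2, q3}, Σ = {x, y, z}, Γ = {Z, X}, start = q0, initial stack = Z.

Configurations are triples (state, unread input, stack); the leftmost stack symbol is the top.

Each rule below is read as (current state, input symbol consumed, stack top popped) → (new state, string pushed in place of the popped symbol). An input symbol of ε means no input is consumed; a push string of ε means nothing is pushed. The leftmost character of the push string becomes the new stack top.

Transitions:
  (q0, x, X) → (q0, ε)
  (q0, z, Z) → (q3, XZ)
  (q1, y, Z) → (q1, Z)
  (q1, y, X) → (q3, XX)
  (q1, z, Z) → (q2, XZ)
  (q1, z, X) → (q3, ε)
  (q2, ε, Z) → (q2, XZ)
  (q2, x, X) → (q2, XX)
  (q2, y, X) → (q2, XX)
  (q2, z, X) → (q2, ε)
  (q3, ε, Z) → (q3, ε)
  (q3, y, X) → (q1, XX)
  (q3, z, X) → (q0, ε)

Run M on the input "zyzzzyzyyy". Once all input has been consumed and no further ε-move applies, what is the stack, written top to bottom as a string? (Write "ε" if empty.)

XXXXZ

(q0, zyzzzyzyyy, Z)
  read z, top Z: go to q3, push XZ → (q3, yzzzyzyyy, XZ)
  read y, top X: go to q1, push XX → (q1, zzzyzyyy, XXZ)
  read z, top X: go to q3, push ε → (q3, zzyzyyy, XZ)
  read z, top X: go to q0, push ε → (q0, zyzyyy, Z)
  read z, top Z: go to q3, push XZ → (q3, yzyyy, XZ)
  read y, top X: go to q1, push XX → (q1, zyyy, XXZ)
  read z, top X: go to q3, push ε → (q3, yyy, XZ)
  read y, top X: go to q1, push XX → (q1, yy, XXZ)
  read y, top X: go to q3, push XX → (q3, y, XXXZ)
  read y, top X: go to q1, push XX → (q1, ε, XXXXZ)
All input consumed in state q1 with stack XXXXZ.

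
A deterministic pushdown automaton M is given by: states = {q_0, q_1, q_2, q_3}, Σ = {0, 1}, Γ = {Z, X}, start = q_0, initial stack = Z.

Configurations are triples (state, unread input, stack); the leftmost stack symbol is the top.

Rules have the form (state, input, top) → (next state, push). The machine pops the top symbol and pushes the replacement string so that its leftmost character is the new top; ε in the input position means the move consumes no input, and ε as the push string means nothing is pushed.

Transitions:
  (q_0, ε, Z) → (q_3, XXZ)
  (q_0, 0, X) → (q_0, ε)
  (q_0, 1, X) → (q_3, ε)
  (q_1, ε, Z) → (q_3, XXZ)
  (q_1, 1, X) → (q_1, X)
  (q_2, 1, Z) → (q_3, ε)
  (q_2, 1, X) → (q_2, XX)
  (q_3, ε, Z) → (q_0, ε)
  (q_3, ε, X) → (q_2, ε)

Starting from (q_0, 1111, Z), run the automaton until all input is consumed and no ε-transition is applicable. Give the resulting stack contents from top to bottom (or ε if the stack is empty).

(q_0, 1111, Z) ⊢ (q_3, 1111, XXZ) ⊢ (q_2, 1111, XZ) ⊢ (q_2, 111, XXZ) ⊢ (q_2, 11, XXXZ) ⊢ (q_2, 1, XXXXZ) ⊢ (q_2, ε, XXXXXZ)
All input consumed in state q_2 with stack XXXXXZ.

XXXXXZ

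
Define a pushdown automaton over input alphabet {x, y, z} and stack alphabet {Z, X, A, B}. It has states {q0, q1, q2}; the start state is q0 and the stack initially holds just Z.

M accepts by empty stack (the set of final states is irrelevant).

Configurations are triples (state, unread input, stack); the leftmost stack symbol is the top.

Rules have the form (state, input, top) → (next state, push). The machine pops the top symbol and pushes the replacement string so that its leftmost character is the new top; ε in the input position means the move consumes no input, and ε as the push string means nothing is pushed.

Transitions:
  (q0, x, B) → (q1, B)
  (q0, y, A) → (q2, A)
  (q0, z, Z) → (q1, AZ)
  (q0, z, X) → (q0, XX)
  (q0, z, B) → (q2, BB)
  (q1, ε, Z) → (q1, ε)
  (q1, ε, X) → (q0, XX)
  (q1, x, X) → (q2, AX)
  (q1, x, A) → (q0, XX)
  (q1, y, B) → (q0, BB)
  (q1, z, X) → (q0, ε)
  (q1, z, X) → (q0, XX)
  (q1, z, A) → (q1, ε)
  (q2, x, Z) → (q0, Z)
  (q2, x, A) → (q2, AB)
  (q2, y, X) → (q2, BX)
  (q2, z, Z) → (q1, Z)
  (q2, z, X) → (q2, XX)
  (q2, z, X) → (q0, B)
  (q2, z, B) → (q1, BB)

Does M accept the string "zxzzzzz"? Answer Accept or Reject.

Reject

No computation consumes all input and empties the stack.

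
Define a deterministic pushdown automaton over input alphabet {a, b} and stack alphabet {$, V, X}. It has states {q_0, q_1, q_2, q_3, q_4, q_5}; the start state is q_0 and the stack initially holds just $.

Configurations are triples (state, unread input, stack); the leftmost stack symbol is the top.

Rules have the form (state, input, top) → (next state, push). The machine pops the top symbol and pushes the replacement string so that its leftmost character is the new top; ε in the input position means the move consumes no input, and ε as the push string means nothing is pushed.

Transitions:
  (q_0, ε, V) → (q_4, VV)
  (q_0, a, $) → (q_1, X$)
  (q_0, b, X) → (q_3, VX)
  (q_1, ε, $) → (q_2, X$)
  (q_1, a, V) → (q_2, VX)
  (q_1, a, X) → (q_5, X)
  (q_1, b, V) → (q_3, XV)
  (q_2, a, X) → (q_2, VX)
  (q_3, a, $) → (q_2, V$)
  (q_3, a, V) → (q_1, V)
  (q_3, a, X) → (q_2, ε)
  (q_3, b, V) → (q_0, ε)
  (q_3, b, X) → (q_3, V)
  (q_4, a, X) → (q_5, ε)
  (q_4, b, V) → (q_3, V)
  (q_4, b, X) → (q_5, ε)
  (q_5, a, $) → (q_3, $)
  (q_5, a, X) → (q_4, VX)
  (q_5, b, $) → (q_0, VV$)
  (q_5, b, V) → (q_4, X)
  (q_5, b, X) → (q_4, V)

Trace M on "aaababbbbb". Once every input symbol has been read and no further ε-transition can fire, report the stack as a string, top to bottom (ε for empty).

(q_0, aaababbbbb, $) ⊢ (q_1, aababbbbb, X$) ⊢ (q_5, ababbbbb, X$) ⊢ (q_4, babbbbb, VX$) ⊢ (q_3, abbbbb, VX$) ⊢ (q_1, bbbbb, VX$) ⊢ (q_3, bbbb, XVX$) ⊢ (q_3, bbb, VVX$) ⊢ (q_0, bb, VX$) ⊢ (q_4, bb, VVX$) ⊢ (q_3, b, VVX$) ⊢ (q_0, ε, VX$) ⊢ (q_4, ε, VVX$)
All input consumed in state q_4 with stack VVX$.

VVX$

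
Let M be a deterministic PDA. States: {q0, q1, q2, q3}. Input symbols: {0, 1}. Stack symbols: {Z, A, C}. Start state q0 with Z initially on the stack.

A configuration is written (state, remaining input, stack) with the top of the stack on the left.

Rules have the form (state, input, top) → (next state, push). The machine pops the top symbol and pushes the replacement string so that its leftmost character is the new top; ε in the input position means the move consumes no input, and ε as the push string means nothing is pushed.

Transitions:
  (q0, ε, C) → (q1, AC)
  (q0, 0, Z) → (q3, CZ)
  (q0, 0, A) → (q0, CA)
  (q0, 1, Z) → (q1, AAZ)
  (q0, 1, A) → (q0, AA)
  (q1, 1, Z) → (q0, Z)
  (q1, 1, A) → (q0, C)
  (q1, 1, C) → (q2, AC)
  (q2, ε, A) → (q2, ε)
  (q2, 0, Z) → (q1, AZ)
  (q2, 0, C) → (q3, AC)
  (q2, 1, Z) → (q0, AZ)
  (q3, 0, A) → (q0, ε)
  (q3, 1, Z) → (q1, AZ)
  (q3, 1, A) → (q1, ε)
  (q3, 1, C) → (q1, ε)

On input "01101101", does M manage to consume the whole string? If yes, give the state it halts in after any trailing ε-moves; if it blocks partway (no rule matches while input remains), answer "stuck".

q1

(q0, 01101101, Z)
  read 0, top Z: go to q3, push CZ → (q3, 1101101, CZ)
  read 1, top C: go to q1, push ε → (q1, 101101, Z)
  read 1, top Z: go to q0, push Z → (q0, 01101, Z)
  read 0, top Z: go to q3, push CZ → (q3, 1101, CZ)
  read 1, top C: go to q1, push ε → (q1, 101, Z)
  read 1, top Z: go to q0, push Z → (q0, 01, Z)
  read 0, top Z: go to q3, push CZ → (q3, 1, CZ)
  read 1, top C: go to q1, push ε → (q1, ε, Z)
All input consumed; M is in state q1.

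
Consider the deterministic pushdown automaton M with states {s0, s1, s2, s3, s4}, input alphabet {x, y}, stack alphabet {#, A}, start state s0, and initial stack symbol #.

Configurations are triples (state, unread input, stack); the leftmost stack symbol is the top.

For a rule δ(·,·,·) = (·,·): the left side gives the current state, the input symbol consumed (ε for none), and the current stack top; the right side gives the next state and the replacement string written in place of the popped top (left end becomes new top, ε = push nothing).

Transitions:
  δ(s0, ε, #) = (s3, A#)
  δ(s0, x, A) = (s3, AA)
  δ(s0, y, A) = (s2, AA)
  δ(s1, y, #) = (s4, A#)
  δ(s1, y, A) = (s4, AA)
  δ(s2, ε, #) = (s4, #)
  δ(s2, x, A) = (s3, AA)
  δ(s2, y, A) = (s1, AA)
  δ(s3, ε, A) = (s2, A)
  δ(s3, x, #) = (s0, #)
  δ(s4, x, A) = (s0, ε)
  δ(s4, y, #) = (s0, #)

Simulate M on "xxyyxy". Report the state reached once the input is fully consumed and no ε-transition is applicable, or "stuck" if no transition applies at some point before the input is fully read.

s2

(s0, xxyyxy, #)
  ε-move, top #: go to s3, push A# → (s3, xxyyxy, A#)
  ε-move, top A: go to s2, push A → (s2, xxyyxy, A#)
  read x, top A: go to s3, push AA → (s3, xyyxy, AA#)
  ε-move, top A: go to s2, push A → (s2, xyyxy, AA#)
  read x, top A: go to s3, push AA → (s3, yyxy, AAA#)
  ε-move, top A: go to s2, push A → (s2, yyxy, AAA#)
  read y, top A: go to s1, push AA → (s1, yxy, AAAA#)
  read y, top A: go to s4, push AA → (s4, xy, AAAAA#)
  read x, top A: go to s0, push ε → (s0, y, AAAA#)
  read y, top A: go to s2, push AA → (s2, ε, AAAAA#)
All input consumed; M is in state s2.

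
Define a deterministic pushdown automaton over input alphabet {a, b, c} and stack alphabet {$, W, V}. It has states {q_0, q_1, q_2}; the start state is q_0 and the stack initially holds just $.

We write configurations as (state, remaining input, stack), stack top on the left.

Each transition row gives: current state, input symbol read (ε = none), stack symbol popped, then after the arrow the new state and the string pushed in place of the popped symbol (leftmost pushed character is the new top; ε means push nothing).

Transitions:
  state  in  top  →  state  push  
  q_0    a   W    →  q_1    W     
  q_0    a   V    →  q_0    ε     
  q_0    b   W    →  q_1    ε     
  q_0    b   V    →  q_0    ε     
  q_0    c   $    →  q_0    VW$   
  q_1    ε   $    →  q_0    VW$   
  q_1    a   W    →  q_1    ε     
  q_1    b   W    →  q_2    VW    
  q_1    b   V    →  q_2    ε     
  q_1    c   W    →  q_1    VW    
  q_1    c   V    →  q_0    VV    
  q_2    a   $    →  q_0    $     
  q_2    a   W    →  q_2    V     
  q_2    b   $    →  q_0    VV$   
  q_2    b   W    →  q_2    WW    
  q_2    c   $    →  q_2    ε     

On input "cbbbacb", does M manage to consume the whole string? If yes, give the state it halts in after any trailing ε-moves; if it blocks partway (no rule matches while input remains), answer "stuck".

q_2

(q_0, cbbbacb, $) ⊢ (q_0, bbbacb, VW$) ⊢ (q_0, bbacb, W$) ⊢ (q_1, bacb, $) ⊢ (q_0, bacb, VW$) ⊢ (q_0, acb, W$) ⊢ (q_1, cb, W$) ⊢ (q_1, b, VW$) ⊢ (q_2, ε, W$)
All input consumed; M is in state q_2.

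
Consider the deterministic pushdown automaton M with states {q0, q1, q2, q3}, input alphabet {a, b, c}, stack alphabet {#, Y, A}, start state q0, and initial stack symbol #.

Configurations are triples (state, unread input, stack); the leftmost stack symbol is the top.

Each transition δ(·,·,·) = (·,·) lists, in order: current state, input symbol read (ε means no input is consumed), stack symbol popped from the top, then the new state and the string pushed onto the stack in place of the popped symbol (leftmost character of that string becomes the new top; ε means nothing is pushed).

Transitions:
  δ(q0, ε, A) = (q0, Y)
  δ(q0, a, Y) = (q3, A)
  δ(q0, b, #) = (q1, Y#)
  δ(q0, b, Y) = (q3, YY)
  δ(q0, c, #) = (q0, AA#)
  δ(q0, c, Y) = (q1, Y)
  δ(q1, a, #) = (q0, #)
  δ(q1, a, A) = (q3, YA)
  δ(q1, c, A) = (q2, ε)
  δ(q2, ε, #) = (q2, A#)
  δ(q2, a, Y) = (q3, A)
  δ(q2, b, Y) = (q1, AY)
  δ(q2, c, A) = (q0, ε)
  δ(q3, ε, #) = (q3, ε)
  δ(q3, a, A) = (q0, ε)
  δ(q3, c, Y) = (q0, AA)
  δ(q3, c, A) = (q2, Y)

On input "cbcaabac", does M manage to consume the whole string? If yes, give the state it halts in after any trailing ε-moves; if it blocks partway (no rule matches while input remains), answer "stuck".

stuck

(q0, cbcaabac, #)
  read c, top #: go to q0, push AA# → (q0, bcaabac, AA#)
  ε-move, top A: go to q0, push Y → (q0, bcaabac, YA#)
  read b, top Y: go to q3, push YY → (q3, caabac, YYA#)
  read c, top Y: go to q0, push AA → (q0, aabac, AAYA#)
  ε-move, top A: go to q0, push Y → (q0, aabac, YAYA#)
  read a, top Y: go to q3, push A → (q3, abac, AAYA#)
  read a, top A: go to q0, push ε → (q0, bac, AYA#)
  ε-move, top A: go to q0, push Y → (q0, bac, YYA#)
  read b, top Y: go to q3, push YY → (q3, ac, YYYA#)
No transition for (q3, a, top Y); M blocks with input ac remaining.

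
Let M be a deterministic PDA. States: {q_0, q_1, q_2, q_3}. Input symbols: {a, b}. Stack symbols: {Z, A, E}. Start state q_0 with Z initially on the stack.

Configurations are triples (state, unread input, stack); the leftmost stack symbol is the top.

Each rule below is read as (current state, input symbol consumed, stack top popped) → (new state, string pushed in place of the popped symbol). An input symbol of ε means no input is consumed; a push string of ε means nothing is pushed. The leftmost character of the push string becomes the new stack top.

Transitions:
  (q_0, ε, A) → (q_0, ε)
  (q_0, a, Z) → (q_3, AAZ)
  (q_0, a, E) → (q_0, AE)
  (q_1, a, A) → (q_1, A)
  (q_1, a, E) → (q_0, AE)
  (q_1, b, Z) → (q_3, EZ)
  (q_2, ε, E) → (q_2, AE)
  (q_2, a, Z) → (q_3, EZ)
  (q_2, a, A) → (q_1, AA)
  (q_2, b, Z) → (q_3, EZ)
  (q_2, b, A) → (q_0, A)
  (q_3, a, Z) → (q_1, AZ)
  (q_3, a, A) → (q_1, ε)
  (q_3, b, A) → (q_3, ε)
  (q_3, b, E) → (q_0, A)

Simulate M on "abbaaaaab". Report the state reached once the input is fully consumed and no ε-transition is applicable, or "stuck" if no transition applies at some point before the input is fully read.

stuck

(q_0, abbaaaaab, Z)
  read a, top Z: go to q_3, push AAZ → (q_3, bbaaaaab, AAZ)
  read b, top A: go to q_3, push ε → (q_3, baaaaab, AZ)
  read b, top A: go to q_3, push ε → (q_3, aaaaab, Z)
  read a, top Z: go to q_1, push AZ → (q_1, aaaab, AZ)
  read a, top A: go to q_1, push A → (q_1, aaab, AZ)
  read a, top A: go to q_1, push A → (q_1, aab, AZ)
  read a, top A: go to q_1, push A → (q_1, ab, AZ)
  read a, top A: go to q_1, push A → (q_1, b, AZ)
No transition for (q_1, b, top A); M blocks with input b remaining.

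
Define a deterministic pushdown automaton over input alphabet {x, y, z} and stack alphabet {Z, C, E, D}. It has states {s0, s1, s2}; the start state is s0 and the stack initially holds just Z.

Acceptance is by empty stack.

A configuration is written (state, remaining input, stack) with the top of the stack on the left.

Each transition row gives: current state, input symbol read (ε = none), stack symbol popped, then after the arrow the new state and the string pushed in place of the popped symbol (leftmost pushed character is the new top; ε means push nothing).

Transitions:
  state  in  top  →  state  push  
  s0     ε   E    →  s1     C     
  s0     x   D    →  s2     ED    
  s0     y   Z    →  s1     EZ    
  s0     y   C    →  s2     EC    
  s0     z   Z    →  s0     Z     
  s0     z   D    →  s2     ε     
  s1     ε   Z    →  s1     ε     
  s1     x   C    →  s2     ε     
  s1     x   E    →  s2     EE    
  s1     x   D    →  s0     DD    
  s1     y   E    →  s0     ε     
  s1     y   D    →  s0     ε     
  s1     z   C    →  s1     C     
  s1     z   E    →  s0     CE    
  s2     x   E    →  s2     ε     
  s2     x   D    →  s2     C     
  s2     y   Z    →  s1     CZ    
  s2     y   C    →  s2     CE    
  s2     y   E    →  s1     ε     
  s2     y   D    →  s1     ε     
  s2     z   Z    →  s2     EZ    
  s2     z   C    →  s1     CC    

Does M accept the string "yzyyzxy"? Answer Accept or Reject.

(s0, yzyyzxy, Z)
  read y, top Z: go to s1, push EZ → (s1, zyyzxy, EZ)
  read z, top E: go to s0, push CE → (s0, yyzxy, CEZ)
  read y, top C: go to s2, push EC → (s2, yzxy, ECEZ)
  read y, top E: go to s1, push ε → (s1, zxy, CEZ)
  read z, top C: go to s1, push C → (s1, xy, CEZ)
  read x, top C: go to s2, push ε → (s2, y, EZ)
  read y, top E: go to s1, push ε → (s1, ε, Z)
  ε-move, top Z: go to s1, push ε → (s1, ε, ε)
All input consumed and the stack is empty.

Accept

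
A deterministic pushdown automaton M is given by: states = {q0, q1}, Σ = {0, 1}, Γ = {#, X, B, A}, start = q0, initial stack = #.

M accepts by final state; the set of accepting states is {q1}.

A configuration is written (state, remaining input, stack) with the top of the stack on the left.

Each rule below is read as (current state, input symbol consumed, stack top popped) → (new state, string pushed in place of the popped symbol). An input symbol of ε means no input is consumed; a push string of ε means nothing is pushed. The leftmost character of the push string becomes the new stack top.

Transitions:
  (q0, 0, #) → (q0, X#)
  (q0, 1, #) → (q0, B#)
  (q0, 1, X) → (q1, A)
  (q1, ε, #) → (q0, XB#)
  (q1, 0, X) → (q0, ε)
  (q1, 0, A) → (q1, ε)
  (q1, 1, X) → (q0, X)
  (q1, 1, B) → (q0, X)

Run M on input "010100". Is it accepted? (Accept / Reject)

Reject

(q0, 010100, #)
  read 0, top #: go to q0, push X# → (q0, 10100, X#)
  read 1, top X: go to q1, push A → (q1, 0100, A#)
  read 0, top A: go to q1, push ε → (q1, 100, #)
  ε-move, top #: go to q0, push XB# → (q0, 100, XB#)
  read 1, top X: go to q1, push A → (q1, 00, AB#)
  read 0, top A: go to q1, push ε → (q1, 0, B#)
No transition applies at (q1, 0, B#); input not fully consumed.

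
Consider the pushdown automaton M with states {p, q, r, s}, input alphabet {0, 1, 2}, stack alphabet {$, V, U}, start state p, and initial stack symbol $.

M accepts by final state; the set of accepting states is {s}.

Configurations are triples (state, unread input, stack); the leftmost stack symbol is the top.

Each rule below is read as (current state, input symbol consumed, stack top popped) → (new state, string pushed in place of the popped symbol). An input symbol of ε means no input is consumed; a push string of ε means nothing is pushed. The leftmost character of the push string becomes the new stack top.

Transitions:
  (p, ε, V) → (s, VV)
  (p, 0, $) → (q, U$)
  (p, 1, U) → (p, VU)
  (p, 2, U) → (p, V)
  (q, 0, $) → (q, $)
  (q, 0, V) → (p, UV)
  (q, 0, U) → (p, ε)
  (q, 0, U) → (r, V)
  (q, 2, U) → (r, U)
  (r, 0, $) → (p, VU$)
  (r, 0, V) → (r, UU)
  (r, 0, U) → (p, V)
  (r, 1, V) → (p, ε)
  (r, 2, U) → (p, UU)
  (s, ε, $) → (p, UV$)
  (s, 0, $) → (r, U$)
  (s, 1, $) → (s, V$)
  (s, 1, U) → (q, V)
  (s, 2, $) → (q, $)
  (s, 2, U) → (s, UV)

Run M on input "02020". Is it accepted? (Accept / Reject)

Reject

No computation consumes all input and reaches a final state.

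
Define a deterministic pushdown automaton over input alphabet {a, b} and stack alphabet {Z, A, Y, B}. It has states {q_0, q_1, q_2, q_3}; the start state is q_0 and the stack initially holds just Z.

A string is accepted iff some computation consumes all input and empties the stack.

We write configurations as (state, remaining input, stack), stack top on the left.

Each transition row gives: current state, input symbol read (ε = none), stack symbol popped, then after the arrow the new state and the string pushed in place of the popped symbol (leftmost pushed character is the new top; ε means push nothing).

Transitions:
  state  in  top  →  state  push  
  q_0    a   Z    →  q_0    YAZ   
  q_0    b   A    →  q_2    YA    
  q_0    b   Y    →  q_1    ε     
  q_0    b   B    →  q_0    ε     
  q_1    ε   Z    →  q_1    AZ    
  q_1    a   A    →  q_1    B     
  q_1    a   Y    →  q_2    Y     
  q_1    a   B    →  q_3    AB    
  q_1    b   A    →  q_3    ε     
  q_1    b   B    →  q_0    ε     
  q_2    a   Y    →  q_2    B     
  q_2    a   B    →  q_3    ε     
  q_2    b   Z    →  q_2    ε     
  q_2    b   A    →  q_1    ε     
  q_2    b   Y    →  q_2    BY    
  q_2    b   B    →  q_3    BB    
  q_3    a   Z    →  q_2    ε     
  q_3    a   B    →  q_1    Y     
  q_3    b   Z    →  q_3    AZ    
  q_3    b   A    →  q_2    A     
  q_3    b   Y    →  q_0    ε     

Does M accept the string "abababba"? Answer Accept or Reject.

Accept

(q_0, abababba, Z) ⊢ (q_0, bababba, YAZ) ⊢ (q_1, ababba, AZ) ⊢ (q_1, babba, BZ) ⊢ (q_0, abba, Z) ⊢ (q_0, bba, YAZ) ⊢ (q_1, ba, AZ) ⊢ (q_3, a, Z) ⊢ (q_2, ε, ε)
All input consumed and the stack is empty.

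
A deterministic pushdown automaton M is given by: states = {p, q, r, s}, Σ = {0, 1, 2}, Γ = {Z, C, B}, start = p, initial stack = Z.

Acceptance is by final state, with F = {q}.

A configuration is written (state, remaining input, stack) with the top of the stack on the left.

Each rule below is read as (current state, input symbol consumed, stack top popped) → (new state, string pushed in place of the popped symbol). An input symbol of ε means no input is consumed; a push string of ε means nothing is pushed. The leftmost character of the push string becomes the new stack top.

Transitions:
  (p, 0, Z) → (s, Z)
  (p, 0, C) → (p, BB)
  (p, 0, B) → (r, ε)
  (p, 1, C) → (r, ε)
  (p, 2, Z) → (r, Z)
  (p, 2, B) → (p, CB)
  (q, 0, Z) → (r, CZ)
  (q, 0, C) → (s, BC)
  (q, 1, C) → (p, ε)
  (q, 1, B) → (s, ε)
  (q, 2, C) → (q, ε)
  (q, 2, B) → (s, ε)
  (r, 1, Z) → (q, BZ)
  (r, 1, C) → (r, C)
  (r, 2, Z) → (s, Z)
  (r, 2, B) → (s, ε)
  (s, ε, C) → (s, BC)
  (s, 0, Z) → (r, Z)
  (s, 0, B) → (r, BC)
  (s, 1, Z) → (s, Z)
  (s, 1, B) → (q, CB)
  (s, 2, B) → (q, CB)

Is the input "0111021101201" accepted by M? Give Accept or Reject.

(p, 0111021101201, Z) ⊢ (s, 111021101201, Z) ⊢ (s, 11021101201, Z) ⊢ (s, 1021101201, Z) ⊢ (s, 021101201, Z) ⊢ (r, 21101201, Z) ⊢ (s, 1101201, Z) ⊢ (s, 101201, Z) ⊢ (s, 01201, Z) ⊢ (r, 1201, Z) ⊢ (q, 201, BZ) ⊢ (s, 01, Z) ⊢ (r, 1, Z) ⊢ (q, ε, BZ)
All input consumed; state q ∈ F.

Accept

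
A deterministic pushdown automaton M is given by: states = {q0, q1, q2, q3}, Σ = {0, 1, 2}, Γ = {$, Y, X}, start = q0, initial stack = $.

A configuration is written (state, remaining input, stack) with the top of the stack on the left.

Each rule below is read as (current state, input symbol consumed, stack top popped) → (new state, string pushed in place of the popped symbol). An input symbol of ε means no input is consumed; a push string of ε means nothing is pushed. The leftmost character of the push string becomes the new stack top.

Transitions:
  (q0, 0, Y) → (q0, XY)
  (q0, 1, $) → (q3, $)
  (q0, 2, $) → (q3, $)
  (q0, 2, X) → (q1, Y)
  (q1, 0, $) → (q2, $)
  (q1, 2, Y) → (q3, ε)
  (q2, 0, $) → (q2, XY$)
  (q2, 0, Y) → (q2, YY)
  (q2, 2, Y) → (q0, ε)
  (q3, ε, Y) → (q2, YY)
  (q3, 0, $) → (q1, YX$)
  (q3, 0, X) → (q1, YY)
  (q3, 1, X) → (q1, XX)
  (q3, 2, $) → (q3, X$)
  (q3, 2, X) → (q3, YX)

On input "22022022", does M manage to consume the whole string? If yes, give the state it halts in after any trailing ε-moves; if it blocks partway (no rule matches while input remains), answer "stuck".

q2

(q0, 22022022, $)
  read 2, top $: go to q3, push $ → (q3, 2022022, $)
  read 2, top $: go to q3, push X$ → (q3, 022022, X$)
  read 0, top X: go to q1, push YY → (q1, 22022, YY$)
  read 2, top Y: go to q3, push ε → (q3, 2022, Y$)
  ε-move, top Y: go to q2, push YY → (q2, 2022, YY$)
  read 2, top Y: go to q0, push ε → (q0, 022, Y$)
  read 0, top Y: go to q0, push XY → (q0, 22, XY$)
  read 2, top X: go to q1, push Y → (q1, 2, YY$)
  read 2, top Y: go to q3, push ε → (q3, ε, Y$)
  ε-move, top Y: go to q2, push YY → (q2, ε, YY$)
All input consumed; M is in state q2.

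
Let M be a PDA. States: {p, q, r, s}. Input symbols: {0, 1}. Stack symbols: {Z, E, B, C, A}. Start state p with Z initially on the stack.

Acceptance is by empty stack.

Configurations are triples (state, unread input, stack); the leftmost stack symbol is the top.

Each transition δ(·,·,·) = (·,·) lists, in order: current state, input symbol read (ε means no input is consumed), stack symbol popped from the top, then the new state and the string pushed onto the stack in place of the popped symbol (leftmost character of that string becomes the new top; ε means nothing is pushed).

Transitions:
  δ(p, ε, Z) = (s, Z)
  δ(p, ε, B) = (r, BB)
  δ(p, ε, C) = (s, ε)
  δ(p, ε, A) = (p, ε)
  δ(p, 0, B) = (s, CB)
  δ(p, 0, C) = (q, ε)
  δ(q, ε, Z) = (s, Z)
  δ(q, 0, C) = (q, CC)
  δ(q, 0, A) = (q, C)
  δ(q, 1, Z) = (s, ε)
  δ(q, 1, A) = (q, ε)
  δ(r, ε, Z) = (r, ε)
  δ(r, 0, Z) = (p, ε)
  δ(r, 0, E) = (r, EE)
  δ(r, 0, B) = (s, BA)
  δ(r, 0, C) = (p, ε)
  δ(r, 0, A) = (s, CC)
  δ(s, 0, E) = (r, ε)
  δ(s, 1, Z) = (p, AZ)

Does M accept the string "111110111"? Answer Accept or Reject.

Reject

No computation consumes all input and empties the stack.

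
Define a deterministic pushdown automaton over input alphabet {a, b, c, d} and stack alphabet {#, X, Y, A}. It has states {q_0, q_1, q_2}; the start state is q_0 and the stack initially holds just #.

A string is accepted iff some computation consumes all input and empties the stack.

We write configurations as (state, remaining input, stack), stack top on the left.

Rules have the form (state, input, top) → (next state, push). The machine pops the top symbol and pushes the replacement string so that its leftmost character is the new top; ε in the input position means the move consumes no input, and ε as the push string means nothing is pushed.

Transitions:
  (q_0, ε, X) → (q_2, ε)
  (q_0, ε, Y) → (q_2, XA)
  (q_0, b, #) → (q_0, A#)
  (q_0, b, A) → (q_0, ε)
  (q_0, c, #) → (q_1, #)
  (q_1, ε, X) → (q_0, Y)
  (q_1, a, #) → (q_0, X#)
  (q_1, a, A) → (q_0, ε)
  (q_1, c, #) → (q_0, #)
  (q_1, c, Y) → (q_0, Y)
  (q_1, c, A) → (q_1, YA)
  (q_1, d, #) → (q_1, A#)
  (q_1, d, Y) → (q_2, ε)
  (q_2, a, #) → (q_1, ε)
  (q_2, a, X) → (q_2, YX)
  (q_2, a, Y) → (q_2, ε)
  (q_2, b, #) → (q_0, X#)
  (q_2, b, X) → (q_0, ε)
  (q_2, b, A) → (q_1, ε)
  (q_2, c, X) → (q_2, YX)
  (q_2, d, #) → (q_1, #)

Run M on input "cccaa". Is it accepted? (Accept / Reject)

(q_0, cccaa, #) ⊢ (q_1, ccaa, #) ⊢ (q_0, caa, #) ⊢ (q_1, aa, #) ⊢ (q_0, a, X#) ⊢ (q_2, a, #) ⊢ (q_1, ε, ε)
All input consumed and the stack is empty.

Accept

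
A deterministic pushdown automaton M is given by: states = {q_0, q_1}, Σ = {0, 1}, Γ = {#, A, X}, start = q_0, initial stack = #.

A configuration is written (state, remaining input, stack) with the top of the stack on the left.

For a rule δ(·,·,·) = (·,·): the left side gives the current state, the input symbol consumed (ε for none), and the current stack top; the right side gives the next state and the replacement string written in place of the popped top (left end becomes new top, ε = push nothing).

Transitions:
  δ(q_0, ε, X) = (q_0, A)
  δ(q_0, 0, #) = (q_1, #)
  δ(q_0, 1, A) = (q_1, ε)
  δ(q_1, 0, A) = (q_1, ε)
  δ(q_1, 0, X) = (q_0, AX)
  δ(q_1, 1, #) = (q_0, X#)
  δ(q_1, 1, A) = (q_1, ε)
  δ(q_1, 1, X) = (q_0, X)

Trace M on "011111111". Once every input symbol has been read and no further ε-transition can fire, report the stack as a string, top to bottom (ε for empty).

(q_0, 011111111, #) ⊢ (q_1, 11111111, #) ⊢ (q_0, 1111111, X#) ⊢ (q_0, 1111111, A#) ⊢ (q_1, 111111, #) ⊢ (q_0, 11111, X#) ⊢ (q_0, 11111, A#) ⊢ (q_1, 1111, #) ⊢ (q_0, 111, X#) ⊢ (q_0, 111, A#) ⊢ (q_1, 11, #) ⊢ (q_0, 1, X#) ⊢ (q_0, 1, A#) ⊢ (q_1, ε, #)
All input consumed in state q_1 with stack #.

#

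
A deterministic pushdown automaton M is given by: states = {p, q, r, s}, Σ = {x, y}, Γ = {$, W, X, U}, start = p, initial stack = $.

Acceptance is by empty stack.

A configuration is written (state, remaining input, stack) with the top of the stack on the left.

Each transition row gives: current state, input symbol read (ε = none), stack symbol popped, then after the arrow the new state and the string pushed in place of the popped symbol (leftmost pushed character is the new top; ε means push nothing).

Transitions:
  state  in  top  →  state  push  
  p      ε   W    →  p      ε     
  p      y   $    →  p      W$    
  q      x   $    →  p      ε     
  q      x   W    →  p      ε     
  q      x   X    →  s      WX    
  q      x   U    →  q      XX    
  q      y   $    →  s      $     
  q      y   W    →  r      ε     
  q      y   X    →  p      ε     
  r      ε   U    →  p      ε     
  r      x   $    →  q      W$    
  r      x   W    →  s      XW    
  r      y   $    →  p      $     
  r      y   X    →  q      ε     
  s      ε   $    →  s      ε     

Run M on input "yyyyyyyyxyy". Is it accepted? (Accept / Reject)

(p, yyyyyyyyxyy, $) ⊢ (p, yyyyyyyxyy, W$) ⊢ (p, yyyyyyyxyy, $) ⊢ (p, yyyyyyxyy, W$) ⊢ (p, yyyyyyxyy, $) ⊢ (p, yyyyyxyy, W$) ⊢ (p, yyyyyxyy, $) ⊢ (p, yyyyxyy, W$) ⊢ (p, yyyyxyy, $) ⊢ (p, yyyxyy, W$) ⊢ (p, yyyxyy, $) ⊢ (p, yyxyy, W$) ⊢ (p, yyxyy, $) ⊢ (p, yxyy, W$) ⊢ (p, yxyy, $) ⊢ (p, xyy, W$) ⊢ (p, xyy, $)
No transition applies at (p, xyy, $); input not fully consumed.

Reject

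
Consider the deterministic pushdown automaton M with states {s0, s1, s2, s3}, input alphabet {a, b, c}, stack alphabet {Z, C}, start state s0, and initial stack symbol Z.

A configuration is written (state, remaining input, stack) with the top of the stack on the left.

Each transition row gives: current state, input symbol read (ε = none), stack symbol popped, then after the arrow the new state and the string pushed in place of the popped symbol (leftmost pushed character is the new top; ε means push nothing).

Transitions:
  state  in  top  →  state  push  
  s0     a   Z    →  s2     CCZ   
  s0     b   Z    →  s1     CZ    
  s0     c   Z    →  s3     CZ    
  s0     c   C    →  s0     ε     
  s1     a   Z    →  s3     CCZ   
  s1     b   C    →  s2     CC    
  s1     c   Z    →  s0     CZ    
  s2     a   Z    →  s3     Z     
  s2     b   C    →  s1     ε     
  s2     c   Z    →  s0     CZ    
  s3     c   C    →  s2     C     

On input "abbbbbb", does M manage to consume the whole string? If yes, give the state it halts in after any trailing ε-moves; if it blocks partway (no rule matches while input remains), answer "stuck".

s2

(s0, abbbbbb, Z) ⊢ (s2, bbbbbb, CCZ) ⊢ (s1, bbbbb, CZ) ⊢ (s2, bbbb, CCZ) ⊢ (s1, bbb, CZ) ⊢ (s2, bb, CCZ) ⊢ (s1, b, CZ) ⊢ (s2, ε, CCZ)
All input consumed; M is in state s2.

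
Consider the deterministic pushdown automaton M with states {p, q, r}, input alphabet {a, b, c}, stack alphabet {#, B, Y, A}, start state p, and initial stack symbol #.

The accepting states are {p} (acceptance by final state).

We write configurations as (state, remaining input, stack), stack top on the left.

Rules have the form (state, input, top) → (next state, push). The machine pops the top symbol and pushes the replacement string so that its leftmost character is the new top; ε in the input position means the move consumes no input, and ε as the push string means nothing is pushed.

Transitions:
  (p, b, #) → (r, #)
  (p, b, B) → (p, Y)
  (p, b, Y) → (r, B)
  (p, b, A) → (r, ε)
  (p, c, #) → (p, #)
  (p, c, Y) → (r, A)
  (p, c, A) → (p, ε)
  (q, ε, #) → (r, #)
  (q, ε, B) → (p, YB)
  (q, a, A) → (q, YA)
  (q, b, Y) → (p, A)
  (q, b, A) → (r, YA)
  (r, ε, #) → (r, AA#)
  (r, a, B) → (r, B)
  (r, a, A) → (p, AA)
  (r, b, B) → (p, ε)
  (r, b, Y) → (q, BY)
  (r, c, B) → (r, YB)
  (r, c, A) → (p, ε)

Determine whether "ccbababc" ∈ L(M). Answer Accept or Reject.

Accept

(p, ccbababc, #)
  read c, top #: go to p, push # → (p, cbababc, #)
  read c, top #: go to p, push # → (p, bababc, #)
  read b, top #: go to r, push # → (r, ababc, #)
  ε-move, top #: go to r, push AA# → (r, ababc, AA#)
  read a, top A: go to p, push AA → (p, babc, AAA#)
  read b, top A: go to r, push ε → (r, abc, AA#)
  read a, top A: go to p, push AA → (p, bc, AAA#)
  read b, top A: go to r, push ε → (r, c, AA#)
  read c, top A: go to p, push ε → (p, ε, A#)
All input consumed; state p ∈ F.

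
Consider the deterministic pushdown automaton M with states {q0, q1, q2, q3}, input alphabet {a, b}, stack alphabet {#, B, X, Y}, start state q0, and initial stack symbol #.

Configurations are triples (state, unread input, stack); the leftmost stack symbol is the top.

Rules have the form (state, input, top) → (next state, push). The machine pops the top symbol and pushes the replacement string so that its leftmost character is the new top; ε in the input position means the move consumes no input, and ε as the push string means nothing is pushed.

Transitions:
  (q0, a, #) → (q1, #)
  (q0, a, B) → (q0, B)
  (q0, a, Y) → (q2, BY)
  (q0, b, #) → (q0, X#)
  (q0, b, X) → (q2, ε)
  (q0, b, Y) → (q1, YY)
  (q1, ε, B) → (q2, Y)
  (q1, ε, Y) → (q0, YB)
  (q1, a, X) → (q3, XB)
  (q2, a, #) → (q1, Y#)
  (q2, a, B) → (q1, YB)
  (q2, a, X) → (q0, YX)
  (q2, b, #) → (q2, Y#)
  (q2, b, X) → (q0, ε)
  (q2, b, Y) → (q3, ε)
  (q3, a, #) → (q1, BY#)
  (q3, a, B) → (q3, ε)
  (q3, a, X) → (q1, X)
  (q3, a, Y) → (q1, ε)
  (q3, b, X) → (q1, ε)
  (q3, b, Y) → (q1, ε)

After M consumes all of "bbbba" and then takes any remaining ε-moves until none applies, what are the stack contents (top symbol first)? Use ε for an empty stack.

YY#

(q0, bbbba, #)
  read b, top #: go to q0, push X# → (q0, bbba, X#)
  read b, top X: go to q2, push ε → (q2, bba, #)
  read b, top #: go to q2, push Y# → (q2, ba, Y#)
  read b, top Y: go to q3, push ε → (q3, a, #)
  read a, top #: go to q1, push BY# → (q1, ε, BY#)
  ε-move, top B: go to q2, push Y → (q2, ε, YY#)
All input consumed in state q2 with stack YY#.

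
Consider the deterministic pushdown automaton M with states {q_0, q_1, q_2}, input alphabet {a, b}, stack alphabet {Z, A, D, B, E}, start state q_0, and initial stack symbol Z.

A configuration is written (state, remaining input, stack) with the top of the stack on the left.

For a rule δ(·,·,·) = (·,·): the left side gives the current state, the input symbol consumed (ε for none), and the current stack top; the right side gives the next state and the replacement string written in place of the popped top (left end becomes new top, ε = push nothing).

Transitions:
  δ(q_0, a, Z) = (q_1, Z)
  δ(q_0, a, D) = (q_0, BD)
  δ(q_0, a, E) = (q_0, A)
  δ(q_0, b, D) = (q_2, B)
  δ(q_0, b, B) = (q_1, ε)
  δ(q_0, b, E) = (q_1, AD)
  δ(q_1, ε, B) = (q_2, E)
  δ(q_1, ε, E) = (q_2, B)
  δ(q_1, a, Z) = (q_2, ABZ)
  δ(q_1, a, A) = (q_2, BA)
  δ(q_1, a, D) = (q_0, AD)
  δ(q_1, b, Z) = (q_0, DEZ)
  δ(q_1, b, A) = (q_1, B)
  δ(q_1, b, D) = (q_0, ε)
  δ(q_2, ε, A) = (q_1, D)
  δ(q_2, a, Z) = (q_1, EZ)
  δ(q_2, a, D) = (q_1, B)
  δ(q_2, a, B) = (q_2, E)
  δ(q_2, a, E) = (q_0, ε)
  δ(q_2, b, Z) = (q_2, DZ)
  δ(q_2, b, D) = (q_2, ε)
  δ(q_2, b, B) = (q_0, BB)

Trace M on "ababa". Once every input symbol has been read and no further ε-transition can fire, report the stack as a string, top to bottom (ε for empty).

ADEZ

(q_0, ababa, Z) ⊢ (q_1, baba, Z) ⊢ (q_0, aba, DEZ) ⊢ (q_0, ba, BDEZ) ⊢ (q_1, a, DEZ) ⊢ (q_0, ε, ADEZ)
All input consumed in state q_0 with stack ADEZ.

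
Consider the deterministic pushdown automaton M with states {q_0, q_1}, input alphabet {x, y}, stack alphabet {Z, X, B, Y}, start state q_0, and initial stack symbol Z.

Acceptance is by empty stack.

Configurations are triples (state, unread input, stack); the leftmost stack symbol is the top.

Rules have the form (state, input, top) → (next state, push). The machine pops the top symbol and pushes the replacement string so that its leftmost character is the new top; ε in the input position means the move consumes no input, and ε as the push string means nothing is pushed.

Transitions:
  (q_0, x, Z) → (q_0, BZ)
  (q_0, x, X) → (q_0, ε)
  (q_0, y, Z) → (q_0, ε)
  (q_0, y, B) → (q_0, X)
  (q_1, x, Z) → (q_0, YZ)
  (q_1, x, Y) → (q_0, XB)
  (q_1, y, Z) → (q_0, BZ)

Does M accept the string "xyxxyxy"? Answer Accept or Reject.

Accept

(q_0, xyxxyxy, Z)
  read x, top Z: go to q_0, push BZ → (q_0, yxxyxy, BZ)
  read y, top B: go to q_0, push X → (q_0, xxyxy, XZ)
  read x, top X: go to q_0, push ε → (q_0, xyxy, Z)
  read x, top Z: go to q_0, push BZ → (q_0, yxy, BZ)
  read y, top B: go to q_0, push X → (q_0, xy, XZ)
  read x, top X: go to q_0, push ε → (q_0, y, Z)
  read y, top Z: go to q_0, push ε → (q_0, ε, ε)
All input consumed and the stack is empty.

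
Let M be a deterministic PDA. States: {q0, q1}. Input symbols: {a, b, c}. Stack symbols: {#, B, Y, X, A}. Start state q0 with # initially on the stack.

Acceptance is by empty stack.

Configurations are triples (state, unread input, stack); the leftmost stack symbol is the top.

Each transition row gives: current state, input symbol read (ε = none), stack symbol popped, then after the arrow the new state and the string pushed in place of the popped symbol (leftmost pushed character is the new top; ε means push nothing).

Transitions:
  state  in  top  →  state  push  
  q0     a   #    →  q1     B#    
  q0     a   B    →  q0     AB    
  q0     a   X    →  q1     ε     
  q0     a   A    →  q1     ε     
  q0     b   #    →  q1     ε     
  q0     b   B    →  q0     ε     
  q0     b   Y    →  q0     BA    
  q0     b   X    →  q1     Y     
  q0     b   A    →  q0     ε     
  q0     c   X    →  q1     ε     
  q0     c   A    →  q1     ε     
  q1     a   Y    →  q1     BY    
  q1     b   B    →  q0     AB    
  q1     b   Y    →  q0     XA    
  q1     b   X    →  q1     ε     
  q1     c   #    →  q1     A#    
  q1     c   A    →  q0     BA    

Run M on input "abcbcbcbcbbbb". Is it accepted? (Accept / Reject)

Accept

(q0, abcbcbcbcbbbb, #)
  read a, top #: go to q1, push B# → (q1, bcbcbcbcbbbb, B#)
  read b, top B: go to q0, push AB → (q0, cbcbcbcbbbb, AB#)
  read c, top A: go to q1, push ε → (q1, bcbcbcbbbb, B#)
  read b, top B: go to q0, push AB → (q0, cbcbcbbbb, AB#)
  read c, top A: go to q1, push ε → (q1, bcbcbbbb, B#)
  read b, top B: go to q0, push AB → (q0, cbcbbbb, AB#)
  read c, top A: go to q1, push ε → (q1, bcbbbb, B#)
  read b, top B: go to q0, push AB → (q0, cbbbb, AB#)
  read c, top A: go to q1, push ε → (q1, bbbb, B#)
  read b, top B: go to q0, push AB → (q0, bbb, AB#)
  read b, top A: go to q0, push ε → (q0, bb, B#)
  read b, top B: go to q0, push ε → (q0, b, #)
  read b, top #: go to q1, push ε → (q1, ε, ε)
All input consumed and the stack is empty.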